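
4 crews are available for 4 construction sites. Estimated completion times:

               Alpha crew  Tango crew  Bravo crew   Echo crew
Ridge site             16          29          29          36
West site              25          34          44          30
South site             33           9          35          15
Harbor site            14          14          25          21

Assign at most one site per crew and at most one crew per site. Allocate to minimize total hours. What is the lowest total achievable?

Min total: 80 hours

Optimal: Alpha crew→Ridge site (16 hours), Tango crew→South site (9 hours), Bravo crew→Harbor site (25 hours), Echo crew→West site (30 hours) — total 16+9+25+30 = 80 hours.
Next-best assignment: Alpha crew→Harbor site, Tango crew→South site, Bravo crew→Ridge site, Echo crew→West site = 82 hours.
No other one-to-one assignment undercuts 80 hours.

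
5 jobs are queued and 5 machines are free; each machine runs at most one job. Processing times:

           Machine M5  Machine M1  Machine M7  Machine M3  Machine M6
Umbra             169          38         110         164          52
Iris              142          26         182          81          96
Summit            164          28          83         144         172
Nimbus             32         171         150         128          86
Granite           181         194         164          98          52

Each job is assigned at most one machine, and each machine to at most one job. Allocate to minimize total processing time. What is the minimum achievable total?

Min total: 286 min

This is a one-to-one assignment (minimum-cost bipartite matching).
Optimal: Umbra→Machine M1 (38 min), Iris→Machine M3 (81 min), Summit→Machine M7 (83 min), Nimbus→Machine M5 (32 min), Granite→Machine M6 (52 min) — total 38+81+83+32+52 = 286 min.
Column-greedy (each machine in turn goes to its cheapest remaining job) gives 291 min, worse by 5.
Next-best assignment: Umbra→Machine M6, Iris→Machine M1, Summit→Machine M7, Nimbus→Machine M5, Granite→Machine M3 = 291 min.
Every other assignment is strictly worse.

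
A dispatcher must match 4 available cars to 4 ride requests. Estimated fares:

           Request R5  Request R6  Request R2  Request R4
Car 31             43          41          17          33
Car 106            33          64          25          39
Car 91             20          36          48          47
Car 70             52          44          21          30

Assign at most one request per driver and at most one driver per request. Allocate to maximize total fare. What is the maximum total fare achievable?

Max total: $197

Optimal: Car 31→Request R4 ($33), Car 106→Request R6 ($64), Car 91→Request R2 ($48), Car 70→Request R5 ($52) — total 33+64+48+52 = $197.
Row-greedy (each driver in turn takes its best remaining request) gives $185, worse by 12.
Next-best assignment: Car 31→Request R5, Car 106→Request R6, Car 91→Request R2, Car 70→Request R4 = $185.
No other one-to-one assignment exceeds $197.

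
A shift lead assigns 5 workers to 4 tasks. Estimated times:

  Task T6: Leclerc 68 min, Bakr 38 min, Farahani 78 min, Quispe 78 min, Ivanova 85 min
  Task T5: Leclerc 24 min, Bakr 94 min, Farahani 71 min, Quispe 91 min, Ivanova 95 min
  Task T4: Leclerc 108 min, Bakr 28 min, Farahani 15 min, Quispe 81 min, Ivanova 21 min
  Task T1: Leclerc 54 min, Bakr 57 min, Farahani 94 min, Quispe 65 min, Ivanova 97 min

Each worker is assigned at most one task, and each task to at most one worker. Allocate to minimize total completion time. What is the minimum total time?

Min total: 142 min

Optimal: Bakr→Task T6 (38 min), Leclerc→Task T5 (24 min), Farahani→Task T4 (15 min), Quispe→Task T1 (65 min) — total 38+24+15+65 = 142 min.
Row-greedy (each worker in turn takes its cheapest remaining task) gives 195 min, worse by 53.
Next-best assignment: Bakr→Task T6, Leclerc→Task T5, Ivanova→Task T4, Quispe→Task T1 = 148 min.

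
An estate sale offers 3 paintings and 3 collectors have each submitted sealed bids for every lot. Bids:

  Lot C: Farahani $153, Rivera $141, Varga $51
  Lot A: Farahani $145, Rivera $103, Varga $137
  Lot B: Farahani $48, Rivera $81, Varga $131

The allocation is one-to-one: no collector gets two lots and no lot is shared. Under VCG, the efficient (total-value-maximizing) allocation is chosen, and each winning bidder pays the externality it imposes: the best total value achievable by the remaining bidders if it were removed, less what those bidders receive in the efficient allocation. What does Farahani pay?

Farahani pays $6.

Efficient allocation: Farahani→Lot A ($145), Rivera→Lot C ($141), Varga→Lot B ($131); total welfare W = $417.
Farahani receives Lot A at value $145, so the others get W − 145 = $272.
Without Farahani: best allocation of the remaining 2 bidders over all 3 lots is Rivera→Lot C ($141), Varga→Lot A ($137), total $278.
VCG payment = (others' best without Farahani) − (others' welfare with Farahani) = 278 − 272 = $6.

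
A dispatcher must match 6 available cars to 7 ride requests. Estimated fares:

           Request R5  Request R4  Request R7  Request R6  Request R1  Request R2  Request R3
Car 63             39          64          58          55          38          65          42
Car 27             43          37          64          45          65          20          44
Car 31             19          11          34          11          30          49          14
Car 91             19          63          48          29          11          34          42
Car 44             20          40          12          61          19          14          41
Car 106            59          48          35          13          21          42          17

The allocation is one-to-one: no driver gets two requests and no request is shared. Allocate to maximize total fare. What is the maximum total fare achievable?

Max total: $355

Optimal: Car 63→Request R7 ($58), Car 27→Request R1 ($65), Car 31→Request R2 ($49), Car 91→Request R4 ($63), Car 44→Request R6 ($61), Car 106→Request R5 ($59) — total 58+65+49+63+61+59 = $355.
Column-greedy (each request in turn goes to its best remaining driver) gives $312, worse by 43.
Next-best assignment: Car 63→Request R2, Car 27→Request R1, Car 31→Request R7, Car 91→Request R4, Car 44→Request R6, Car 106→Request R5 = $347.
No other one-to-one assignment exceeds $355.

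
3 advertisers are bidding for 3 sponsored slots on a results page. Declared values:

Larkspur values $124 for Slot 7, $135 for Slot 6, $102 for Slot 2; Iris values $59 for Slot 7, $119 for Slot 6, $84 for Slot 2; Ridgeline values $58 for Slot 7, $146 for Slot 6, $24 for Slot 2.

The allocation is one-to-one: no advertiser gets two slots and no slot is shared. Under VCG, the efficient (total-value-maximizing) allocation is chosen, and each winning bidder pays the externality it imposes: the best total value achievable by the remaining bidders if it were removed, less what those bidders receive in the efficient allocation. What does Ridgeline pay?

Efficient allocation: Larkspur→Slot 7 ($124), Iris→Slot 2 ($84), Ridgeline→Slot 6 ($146); total welfare W = $354.
Ridgeline receives Slot 6 at value $146, so the others get W − 146 = $208.
Without Ridgeline: best allocation of the remaining 2 bidders over all 3 slots is Larkspur→Slot 7 ($124), Iris→Slot 6 ($119), total $243.
VCG payment = (others' best without Ridgeline) − (others' welfare with Ridgeline) = 243 − 208 = $35.

Ridgeline pays $35.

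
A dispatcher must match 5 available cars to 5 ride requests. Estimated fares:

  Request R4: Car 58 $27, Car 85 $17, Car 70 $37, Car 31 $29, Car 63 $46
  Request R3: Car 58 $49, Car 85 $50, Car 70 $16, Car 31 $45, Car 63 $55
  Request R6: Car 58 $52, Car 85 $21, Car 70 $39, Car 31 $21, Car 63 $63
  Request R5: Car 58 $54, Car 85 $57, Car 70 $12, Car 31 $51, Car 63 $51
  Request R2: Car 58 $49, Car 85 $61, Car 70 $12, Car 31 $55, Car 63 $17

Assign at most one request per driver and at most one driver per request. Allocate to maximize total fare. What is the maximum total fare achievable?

Treat this as an assignment problem: match each driver to one request.
Optimal: Car 58→Request R3 ($49), Car 85→Request R5 ($57), Car 70→Request R4 ($37), Car 31→Request R2 ($55), Car 63→Request R6 ($63) — total 49+57+37+55+63 = $261.
Column-greedy (each request in turn goes to its best remaining driver) gives $211, worse by 50.
Swapping Car 63↔Car 85 (Car 63→Request R5 $51, Car 85→Request R6 $21) loses 48.
Checked against all permutations: $261 is optimal.

Maximum total: $261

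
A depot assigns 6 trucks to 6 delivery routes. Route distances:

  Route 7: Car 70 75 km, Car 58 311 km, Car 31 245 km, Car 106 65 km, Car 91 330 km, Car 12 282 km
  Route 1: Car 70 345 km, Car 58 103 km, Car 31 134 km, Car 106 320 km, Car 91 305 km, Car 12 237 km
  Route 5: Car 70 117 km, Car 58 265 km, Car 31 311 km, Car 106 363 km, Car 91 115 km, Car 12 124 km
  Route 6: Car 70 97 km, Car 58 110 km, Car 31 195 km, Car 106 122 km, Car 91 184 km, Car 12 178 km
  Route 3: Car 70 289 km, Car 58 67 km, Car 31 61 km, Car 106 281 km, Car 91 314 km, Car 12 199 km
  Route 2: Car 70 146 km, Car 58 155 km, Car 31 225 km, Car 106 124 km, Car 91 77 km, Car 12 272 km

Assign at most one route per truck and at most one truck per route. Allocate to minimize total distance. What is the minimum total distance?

Optimal: Car 70→Route 6 (97 km), Car 58→Route 1 (103 km), Car 31→Route 3 (61 km), Car 106→Route 7 (65 km), Car 91→Route 2 (77 km), Car 12→Route 5 (124 km) — total 97+103+61+65+77+124 = 527 km.
Column-greedy (each route in turn goes to its cheapest remaining truck) gives 713 km, worse by 186.

Minimum total: 527 km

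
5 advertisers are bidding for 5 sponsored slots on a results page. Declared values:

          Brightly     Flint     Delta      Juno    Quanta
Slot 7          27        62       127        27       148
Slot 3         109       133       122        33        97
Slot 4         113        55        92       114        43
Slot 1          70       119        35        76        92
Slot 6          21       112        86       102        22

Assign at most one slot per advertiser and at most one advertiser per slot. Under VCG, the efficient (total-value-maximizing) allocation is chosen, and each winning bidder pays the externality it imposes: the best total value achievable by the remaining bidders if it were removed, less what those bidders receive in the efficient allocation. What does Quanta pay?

Quanta pays $19.

Efficient allocation: Brightly→Slot 4 ($113), Flint→Slot 1 ($119), Delta→Slot 3 ($122), Juno→Slot 6 ($102), Quanta→Slot 7 ($148); total welfare W = $604.
Quanta receives Slot 7 at value $148, so the others get W − 148 = $456.
Without Quanta: best allocation of the remaining 4 bidders over all 5 slots is Brightly→Slot 4 ($113), Flint→Slot 3 ($133), Delta→Slot 7 ($127), Juno→Slot 6 ($102), total $475.
VCG payment = (others' best without Quanta) − (others' welfare with Quanta) = 475 − 456 = $19.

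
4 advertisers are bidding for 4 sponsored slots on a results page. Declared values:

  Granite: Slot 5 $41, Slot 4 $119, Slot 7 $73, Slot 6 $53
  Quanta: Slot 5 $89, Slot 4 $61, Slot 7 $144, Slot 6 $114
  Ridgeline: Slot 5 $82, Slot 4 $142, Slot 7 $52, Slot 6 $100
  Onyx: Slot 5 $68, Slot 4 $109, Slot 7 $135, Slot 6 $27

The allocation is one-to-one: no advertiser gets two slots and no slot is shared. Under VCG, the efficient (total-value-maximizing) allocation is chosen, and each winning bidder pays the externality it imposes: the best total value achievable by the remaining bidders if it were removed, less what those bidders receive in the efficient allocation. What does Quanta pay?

Efficient allocation: Granite→Slot 4 ($119), Quanta→Slot 6 ($114), Ridgeline→Slot 5 ($82), Onyx→Slot 7 ($135); total welfare W = $450.
Quanta receives Slot 6 at value $114, so the others get W − 114 = $336.
Without Quanta: best allocation of the remaining 3 bidders over all 4 slots is Granite→Slot 4 ($119), Ridgeline→Slot 6 ($100), Onyx→Slot 7 ($135), total $354.
VCG payment = (others' best without Quanta) − (others' welfare with Quanta) = 354 − 336 = $18.

Quanta pays $18.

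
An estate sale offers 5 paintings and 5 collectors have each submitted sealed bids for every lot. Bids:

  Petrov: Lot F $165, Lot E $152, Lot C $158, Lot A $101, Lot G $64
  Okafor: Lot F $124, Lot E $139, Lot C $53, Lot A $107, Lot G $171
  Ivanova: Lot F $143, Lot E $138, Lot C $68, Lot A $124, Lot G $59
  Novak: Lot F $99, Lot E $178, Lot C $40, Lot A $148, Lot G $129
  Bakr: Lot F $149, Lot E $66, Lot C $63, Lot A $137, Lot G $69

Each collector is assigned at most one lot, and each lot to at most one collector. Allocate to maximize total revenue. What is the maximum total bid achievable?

Max total: $787

This is the linear assignment problem.
Optimal: Petrov→Lot C ($158), Okafor→Lot G ($171), Ivanova→Lot F ($143), Novak→Lot E ($178), Bakr→Lot A ($137) — total 158+171+143+178+137 = $787.
Max-entry greedy (repeatedly take the single best remaining cell) gives $719, worse by 68.
Checked against all permutations: $787 is optimal.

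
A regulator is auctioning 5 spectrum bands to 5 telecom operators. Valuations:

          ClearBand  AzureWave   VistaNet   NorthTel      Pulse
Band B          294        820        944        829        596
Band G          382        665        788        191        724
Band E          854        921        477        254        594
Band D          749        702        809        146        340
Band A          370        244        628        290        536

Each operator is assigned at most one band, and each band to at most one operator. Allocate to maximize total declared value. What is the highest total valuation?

Optimal: ClearBand→Band D ($749M), AzureWave→Band E ($921M), VistaNet→Band A ($628M), NorthTel→Band B ($829M), Pulse→Band G ($724M) — total 749+921+628+829+724 = $3851M.
Column-greedy (each band in turn goes to its best remaining operator) gives $3628M, worse by 223.

Max total: $3851M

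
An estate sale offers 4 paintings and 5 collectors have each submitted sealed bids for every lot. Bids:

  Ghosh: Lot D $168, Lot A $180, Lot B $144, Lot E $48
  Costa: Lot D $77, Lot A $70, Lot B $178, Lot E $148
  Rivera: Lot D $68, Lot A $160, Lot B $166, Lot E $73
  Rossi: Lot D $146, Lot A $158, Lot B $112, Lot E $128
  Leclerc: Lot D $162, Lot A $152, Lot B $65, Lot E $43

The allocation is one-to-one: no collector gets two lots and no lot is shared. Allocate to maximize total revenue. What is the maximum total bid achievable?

Optimal: Leclerc→Lot D ($162), Ghosh→Lot A ($180), Rivera→Lot B ($166), Costa→Lot E ($148) — total 162+180+166+148 = $656.
Column-greedy (each lot in turn goes to its best remaining collector) gives $634, worse by 22.
Swapping Ghosh↔Rivera (Ghosh→Lot B $144, Rivera→Lot A $160) loses 42.

Max total: $656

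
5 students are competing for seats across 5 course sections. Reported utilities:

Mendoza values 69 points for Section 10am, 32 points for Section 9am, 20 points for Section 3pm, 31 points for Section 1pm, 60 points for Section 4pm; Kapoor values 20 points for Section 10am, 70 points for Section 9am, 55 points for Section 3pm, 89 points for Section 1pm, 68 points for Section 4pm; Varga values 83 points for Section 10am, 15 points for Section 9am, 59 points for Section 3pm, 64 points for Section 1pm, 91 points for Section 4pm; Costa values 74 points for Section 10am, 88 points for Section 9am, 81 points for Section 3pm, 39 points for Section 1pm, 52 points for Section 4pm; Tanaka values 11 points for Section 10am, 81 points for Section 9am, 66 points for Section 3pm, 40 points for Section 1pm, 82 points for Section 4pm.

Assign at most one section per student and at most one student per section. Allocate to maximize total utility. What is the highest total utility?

Optimal: Mendoza→Section 10am (69 points), Kapoor→Section 1pm (89 points), Varga→Section 4pm (91 points), Costa→Section 3pm (81 points), Tanaka→Section 9am (81 points) — total 69+89+91+81+81 = 411 points.
Row-greedy (each student in turn takes its best remaining section) gives 403 points, worse by 8.
Every other assignment is strictly worse.

Max total: 411 points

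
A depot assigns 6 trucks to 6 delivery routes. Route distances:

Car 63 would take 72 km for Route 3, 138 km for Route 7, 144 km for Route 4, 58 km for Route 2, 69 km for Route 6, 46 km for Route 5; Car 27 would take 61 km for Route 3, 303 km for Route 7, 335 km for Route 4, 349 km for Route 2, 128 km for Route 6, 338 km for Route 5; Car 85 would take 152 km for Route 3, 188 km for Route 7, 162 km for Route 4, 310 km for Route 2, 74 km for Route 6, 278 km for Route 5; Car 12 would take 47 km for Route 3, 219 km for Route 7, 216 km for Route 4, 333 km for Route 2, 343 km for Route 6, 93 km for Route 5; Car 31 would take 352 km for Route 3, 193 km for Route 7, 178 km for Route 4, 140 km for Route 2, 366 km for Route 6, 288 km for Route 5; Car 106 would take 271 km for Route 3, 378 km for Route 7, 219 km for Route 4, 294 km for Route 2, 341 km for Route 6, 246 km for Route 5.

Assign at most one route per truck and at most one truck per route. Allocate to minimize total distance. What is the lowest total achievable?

Optimal: Car 63→Route 2 (58 km), Car 27→Route 3 (61 km), Car 85→Route 6 (74 km), Car 12→Route 5 (93 km), Car 31→Route 7 (193 km), Car 106→Route 4 (219 km) — total 58+61+74+93+193+219 = 698 km.
Min-entry greedy (repeatedly take the single cheapest remaining cell) gives 829 km, worse by 131.

Minimum total: 698 km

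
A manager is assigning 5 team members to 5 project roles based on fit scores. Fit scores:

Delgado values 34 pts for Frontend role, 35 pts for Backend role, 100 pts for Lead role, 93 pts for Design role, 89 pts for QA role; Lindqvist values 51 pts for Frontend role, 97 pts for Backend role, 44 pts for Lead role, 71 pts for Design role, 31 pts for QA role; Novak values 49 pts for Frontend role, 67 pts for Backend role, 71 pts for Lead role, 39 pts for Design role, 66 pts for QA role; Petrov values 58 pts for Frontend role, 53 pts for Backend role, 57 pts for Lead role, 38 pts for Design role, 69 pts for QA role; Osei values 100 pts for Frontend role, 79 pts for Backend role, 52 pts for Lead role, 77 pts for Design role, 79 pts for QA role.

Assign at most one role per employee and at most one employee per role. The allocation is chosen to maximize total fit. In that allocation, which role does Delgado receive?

This is a one-to-one assignment (maximum-weight bipartite matching).
Optimal: Delgado→Design role (93 pts), Lindqvist→Backend role (97 pts), Novak→Lead role (71 pts), Petrov→QA role (69 pts), Osei→Frontend role (100 pts) — total 93+97+71+69+100 = 430 pts.
Max-entry greedy (repeatedly take the single best remaining cell) gives 405 pts, worse by 25.
Delgado's own top role is Lead role (100 pts), but forcing Delgado→Lead role and reassigning the rest optimally gives only 407 pts — worse by 23.

Delgado receives Design role.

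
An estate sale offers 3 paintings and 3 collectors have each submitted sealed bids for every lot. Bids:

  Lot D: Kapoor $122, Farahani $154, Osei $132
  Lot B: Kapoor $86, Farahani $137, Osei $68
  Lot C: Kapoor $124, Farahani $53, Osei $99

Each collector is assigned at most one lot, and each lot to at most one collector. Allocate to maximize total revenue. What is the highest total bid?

Max total: $393

Optimal: Kapoor→Lot C ($124), Farahani→Lot B ($137), Osei→Lot D ($132) — total 124+137+132 = $393.
Every other assignment is strictly worse.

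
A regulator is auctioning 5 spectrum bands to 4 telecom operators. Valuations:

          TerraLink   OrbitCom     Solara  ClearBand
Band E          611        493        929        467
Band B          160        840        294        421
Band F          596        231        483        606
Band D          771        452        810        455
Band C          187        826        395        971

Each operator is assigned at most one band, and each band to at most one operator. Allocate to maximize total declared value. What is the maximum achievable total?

Max total: $3511M

Optimal: TerraLink→Band D ($771M), OrbitCom→Band B ($840M), Solara→Band E ($929M), ClearBand→Band C ($971M) — total 771+840+929+971 = $3511M.
Column-greedy (each band in turn goes to its best remaining operator) gives $3146M, worse by 365.
Next-best assignment: TerraLink→Band F, OrbitCom→Band B, Solara→Band E, ClearBand→Band C = $3336M.
Swapping ClearBand↔OrbitCom (ClearBand→Band B $421M, OrbitCom→Band C $826M) loses 564.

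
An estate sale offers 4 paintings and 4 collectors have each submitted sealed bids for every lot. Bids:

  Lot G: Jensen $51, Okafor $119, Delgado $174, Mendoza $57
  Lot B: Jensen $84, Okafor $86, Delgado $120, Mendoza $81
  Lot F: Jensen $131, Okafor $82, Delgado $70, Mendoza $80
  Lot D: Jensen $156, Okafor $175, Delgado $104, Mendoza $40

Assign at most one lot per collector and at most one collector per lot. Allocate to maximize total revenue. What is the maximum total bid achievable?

Maximum total: $561

This is a one-to-one assignment (maximum-weight bipartite matching).
Optimal: Jensen→Lot F ($131), Okafor→Lot D ($175), Delgado→Lot G ($174), Mendoza→Lot B ($81) — total 131+175+174+81 = $561.
Row-greedy (each collector in turn takes its best remaining lot) gives $475, worse by 86.
Next-best assignment: Jensen→Lot B, Okafor→Lot D, Delgado→Lot G, Mendoza→Lot F = $513.
Swapping Delgado↔Okafor (Delgado→Lot D $104, Okafor→Lot G $119) loses 126.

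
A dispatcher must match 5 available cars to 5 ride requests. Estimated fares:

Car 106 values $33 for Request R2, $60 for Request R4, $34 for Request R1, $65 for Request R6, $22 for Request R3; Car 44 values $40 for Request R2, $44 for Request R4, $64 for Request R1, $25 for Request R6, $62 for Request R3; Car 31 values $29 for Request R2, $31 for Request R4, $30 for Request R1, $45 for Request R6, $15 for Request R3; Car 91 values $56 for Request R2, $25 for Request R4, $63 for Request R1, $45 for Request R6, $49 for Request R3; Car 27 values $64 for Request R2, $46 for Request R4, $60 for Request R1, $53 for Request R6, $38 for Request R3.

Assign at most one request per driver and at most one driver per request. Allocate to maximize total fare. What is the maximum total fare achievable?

Max total: $294

Treat this as an assignment problem: match each driver to one request.
Optimal: Car 106→Request R4 ($60), Car 44→Request R3 ($62), Car 31→Request R6 ($45), Car 91→Request R1 ($63), Car 27→Request R2 ($64) — total 60+62+45+63+64 = $294.
Max-entry greedy (repeatedly take the single best remaining cell) gives $273, worse by 21.
Swapping Car 106↔Car 27 (Car 106→Request R2 $33, Car 27→Request R4 $46) loses 45.
Checked against all permutations: $294 is optimal.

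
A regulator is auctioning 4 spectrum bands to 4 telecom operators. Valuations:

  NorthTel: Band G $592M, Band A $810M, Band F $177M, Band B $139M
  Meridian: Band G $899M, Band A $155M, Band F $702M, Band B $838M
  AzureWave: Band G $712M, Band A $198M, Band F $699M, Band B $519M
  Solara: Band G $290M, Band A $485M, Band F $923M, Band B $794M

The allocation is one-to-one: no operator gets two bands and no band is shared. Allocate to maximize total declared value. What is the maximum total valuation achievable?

This is the linear assignment problem.
Optimal: NorthTel→Band A ($810M), Meridian→Band B ($838M), AzureWave→Band G ($712M), Solara→Band F ($923M) — total 810+838+712+923 = $3283M.
Swapping NorthTel↔AzureWave (NorthTel→Band G $592M, AzureWave→Band A $198M) loses 732.
Every other assignment is strictly worse.

Maximum total: $3283M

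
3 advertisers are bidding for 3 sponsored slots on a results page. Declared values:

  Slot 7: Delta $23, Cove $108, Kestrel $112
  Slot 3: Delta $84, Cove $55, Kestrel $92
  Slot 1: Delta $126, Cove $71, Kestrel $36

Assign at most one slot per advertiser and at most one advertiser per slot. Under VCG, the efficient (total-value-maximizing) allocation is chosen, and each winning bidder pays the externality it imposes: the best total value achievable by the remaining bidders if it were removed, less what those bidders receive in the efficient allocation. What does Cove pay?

Efficient allocation: Delta→Slot 1 ($126), Cove→Slot 7 ($108), Kestrel→Slot 3 ($92); total welfare W = $326.
Cove receives Slot 7 at value $108, so the others get W − 108 = $218.
Without Cove: best allocation of the remaining 2 bidders over all 3 slots is Delta→Slot 1 ($126), Kestrel→Slot 7 ($112), total $238.
VCG payment = (others' best without Cove) − (others' welfare with Cove) = 238 − 218 = $20.

Cove pays $20.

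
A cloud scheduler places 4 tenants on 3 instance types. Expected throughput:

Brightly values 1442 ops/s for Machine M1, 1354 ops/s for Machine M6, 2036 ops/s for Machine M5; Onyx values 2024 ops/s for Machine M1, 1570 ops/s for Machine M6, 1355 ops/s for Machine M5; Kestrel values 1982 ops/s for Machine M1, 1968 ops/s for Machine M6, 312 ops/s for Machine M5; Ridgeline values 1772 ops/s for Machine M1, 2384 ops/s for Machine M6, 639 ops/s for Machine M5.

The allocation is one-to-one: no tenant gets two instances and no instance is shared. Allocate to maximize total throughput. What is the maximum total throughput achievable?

Max total: 6444 ops/s

This is the linear assignment problem.
Optimal: Onyx→Machine M1 (2024 ops/s), Ridgeline→Machine M6 (2384 ops/s), Brightly→Machine M5 (2036 ops/s) — total 2024+2384+2036 = 6444 ops/s.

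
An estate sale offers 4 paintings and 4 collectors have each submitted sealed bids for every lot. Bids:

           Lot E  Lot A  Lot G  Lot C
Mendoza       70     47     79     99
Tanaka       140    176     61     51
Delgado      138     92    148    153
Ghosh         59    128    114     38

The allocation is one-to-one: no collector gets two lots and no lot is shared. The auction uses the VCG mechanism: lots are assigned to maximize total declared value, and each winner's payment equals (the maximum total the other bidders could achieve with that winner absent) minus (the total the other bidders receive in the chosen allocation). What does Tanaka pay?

Tanaka pays $24.

Efficient allocation: Mendoza→Lot C ($99), Tanaka→Lot A ($176), Delgado→Lot E ($138), Ghosh→Lot G ($114); total welfare W = $527.
Tanaka receives Lot A at value $176, so the others get W − 176 = $351.
Without Tanaka: best allocation of the remaining 3 bidders over all 4 lots is Mendoza→Lot C ($99), Delgado→Lot G ($148), Ghosh→Lot A ($128), total $375.
VCG payment = (others' best without Tanaka) − (others' welfare with Tanaka) = 375 − 351 = $24.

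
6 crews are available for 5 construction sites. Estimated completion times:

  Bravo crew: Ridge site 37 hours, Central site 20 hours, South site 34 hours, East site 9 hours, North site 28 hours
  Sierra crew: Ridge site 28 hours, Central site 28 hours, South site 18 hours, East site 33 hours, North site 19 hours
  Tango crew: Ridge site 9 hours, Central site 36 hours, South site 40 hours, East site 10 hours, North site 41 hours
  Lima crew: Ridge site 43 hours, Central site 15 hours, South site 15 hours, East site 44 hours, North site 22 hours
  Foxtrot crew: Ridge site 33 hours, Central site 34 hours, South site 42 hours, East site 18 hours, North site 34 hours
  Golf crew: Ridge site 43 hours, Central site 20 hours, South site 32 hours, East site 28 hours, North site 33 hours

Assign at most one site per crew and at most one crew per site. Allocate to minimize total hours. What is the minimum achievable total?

Minimum total: 72 hours

This is the linear assignment problem.
Optimal: Tango crew→Ridge site (9 hours), Golf crew→Central site (20 hours), Lima crew→South site (15 hours), Bravo crew→East site (9 hours), Sierra crew→North site (19 hours) — total 9+20+15+9+19 = 72 hours.
Min-entry greedy (repeatedly take the single cheapest remaining cell) gives 84 hours, worse by 12.
Next-best assignment: Tango crew→Ridge site, Golf crew→Central site, Sierra crew→South site, Bravo crew→East site, Lima crew→North site = 78 hours.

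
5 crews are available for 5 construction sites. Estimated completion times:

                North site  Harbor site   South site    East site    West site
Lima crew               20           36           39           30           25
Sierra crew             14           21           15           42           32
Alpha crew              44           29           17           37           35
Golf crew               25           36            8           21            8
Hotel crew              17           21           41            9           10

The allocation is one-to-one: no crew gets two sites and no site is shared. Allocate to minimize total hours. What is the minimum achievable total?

Minimum total: 75 hours

This is the linear assignment problem.
Optimal: Lima crew→North site (20 hours), Sierra crew→Harbor site (21 hours), Alpha crew→South site (17 hours), Golf crew→West site (8 hours), Hotel crew→East site (9 hours) — total 20+21+17+8+9 = 75 hours.
Row-greedy (each crew in turn takes its cheapest remaining site) gives 81 hours, worse by 6.
Next-best assignment: Lima crew→North site, Sierra crew→South site, Alpha crew→Harbor site, Golf crew→West site, Hotel crew→East site = 81 hours.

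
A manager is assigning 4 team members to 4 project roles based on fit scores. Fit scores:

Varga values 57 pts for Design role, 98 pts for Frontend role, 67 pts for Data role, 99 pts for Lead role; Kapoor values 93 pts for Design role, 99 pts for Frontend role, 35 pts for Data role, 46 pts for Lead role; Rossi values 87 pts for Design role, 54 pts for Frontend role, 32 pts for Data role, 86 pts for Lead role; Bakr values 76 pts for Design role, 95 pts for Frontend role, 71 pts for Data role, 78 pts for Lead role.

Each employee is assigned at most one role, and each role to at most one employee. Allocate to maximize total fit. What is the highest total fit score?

Max total: 356 pts

Optimal: Varga→Lead role (99 pts), Kapoor→Frontend role (99 pts), Rossi→Design role (87 pts), Bakr→Data role (71 pts) — total 99+99+87+71 = 356 pts.
Column-greedy (each role in turn goes to its best remaining employee) gives 348 pts, worse by 8.
Next-best assignment: Varga→Frontend role, Kapoor→Design role, Rossi→Lead role, Bakr→Data role = 348 pts.
Checked against all permutations: 356 pts is optimal.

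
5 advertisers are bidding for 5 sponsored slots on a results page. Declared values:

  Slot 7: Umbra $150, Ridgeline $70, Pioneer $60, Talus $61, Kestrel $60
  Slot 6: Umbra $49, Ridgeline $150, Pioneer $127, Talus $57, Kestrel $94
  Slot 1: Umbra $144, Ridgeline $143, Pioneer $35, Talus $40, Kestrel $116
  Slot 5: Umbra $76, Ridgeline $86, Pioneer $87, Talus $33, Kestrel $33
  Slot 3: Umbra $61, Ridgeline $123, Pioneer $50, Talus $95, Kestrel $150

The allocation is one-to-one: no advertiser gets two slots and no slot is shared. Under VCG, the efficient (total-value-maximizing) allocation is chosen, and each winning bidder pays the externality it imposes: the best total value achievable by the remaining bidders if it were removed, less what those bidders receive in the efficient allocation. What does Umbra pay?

Efficient allocation: Umbra→Slot 7 ($150), Ridgeline→Slot 1 ($143), Pioneer→Slot 6 ($127), Talus→Slot 5 ($33), Kestrel→Slot 3 ($150); total welfare W = $603.
Umbra receives Slot 7 at value $150, so the others get W − 150 = $453.
Without Umbra: best allocation of the remaining 4 bidders over all 5 slots is Ridgeline→Slot 1 ($143), Pioneer→Slot 6 ($127), Talus→Slot 7 ($61), Kestrel→Slot 3 ($150), total $481.
VCG payment = (others' best without Umbra) − (others' welfare with Umbra) = 481 − 453 = $28.

Umbra pays $28.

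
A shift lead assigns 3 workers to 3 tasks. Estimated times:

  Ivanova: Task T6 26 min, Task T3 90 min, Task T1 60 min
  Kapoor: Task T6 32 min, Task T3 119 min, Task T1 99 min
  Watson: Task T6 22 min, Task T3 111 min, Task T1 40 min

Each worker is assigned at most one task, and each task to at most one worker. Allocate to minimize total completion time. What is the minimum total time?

Minimum total: 162 min

Treat this as an assignment problem: match each worker to one task.
Optimal: Ivanova→Task T3 (90 min), Kapoor→Task T6 (32 min), Watson→Task T1 (40 min) — total 90+32+40 = 162 min.
Min-entry greedy (repeatedly take the single cheapest remaining cell) gives 201 min, worse by 39.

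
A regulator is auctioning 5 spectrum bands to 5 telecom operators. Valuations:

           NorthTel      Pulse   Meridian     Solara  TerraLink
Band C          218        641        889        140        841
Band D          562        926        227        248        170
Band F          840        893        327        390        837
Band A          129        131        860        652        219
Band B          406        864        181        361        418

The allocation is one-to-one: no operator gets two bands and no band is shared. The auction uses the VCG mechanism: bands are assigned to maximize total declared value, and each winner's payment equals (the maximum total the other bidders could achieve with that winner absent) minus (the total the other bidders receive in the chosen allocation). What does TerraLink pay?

Efficient allocation: NorthTel→Band F ($840M), Pulse→Band D ($926M), Meridian→Band A ($860M), Solara→Band B ($361M), TerraLink→Band C ($841M); total welfare W = $3828M.
TerraLink receives Band C at value $841M, so the others get W − 841 = $2987M.
Without TerraLink: best allocation of the remaining 4 bidders over all 5 bands is NorthTel→Band F ($840M), Pulse→Band D ($926M), Meridian→Band C ($889M), Solara→Band A ($652M), total $3307M.
VCG payment = (others' best without TerraLink) − (others' welfare with TerraLink) = 3307 − 2987 = $320M.

TerraLink pays $320M.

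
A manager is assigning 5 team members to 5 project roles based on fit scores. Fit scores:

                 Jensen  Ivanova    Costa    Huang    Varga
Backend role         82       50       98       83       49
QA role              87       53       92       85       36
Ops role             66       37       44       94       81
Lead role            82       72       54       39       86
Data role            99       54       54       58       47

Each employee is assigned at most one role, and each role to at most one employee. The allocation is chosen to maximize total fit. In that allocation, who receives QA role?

This is a one-to-one assignment (maximum-weight bipartite matching).
Optimal: Jensen→Data role (99 pts), Ivanova→Lead role (72 pts), Costa→Backend role (98 pts), Huang→QA role (85 pts), Varga→Ops role (81 pts) — total 99+72+98+85+81 = 435 pts.
Row-greedy (each employee in turn takes its best remaining role) gives 399 pts, worse by 36.
No other one-to-one assignment exceeds 435 pts.
Huang's own top role is Ops role (94 pts), but forcing Huang→Ops role and reassigning the rest optimally gives only 430 pts — worse by 5.

Huang receives QA role.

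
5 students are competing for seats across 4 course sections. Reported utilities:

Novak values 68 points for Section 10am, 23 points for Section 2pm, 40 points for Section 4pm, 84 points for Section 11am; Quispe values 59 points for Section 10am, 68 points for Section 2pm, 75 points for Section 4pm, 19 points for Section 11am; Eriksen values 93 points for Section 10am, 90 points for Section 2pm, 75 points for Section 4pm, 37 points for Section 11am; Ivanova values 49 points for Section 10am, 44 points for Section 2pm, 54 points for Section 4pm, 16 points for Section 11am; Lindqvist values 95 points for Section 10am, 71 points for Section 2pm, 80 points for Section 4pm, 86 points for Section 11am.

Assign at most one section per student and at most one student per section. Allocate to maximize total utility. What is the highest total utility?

This is a one-to-one assignment (maximum-weight bipartite matching).
Optimal: Lindqvist→Section 10am (95 points), Eriksen→Section 2pm (90 points), Quispe→Section 4pm (75 points), Novak→Section 11am (84 points) — total 95+90+75+84 = 344 points.
Row-greedy (each student in turn takes its best remaining section) gives 296 points, worse by 48.
Swapping Lindqvist↔Eriksen (Lindqvist→Section 2pm 71 points, Eriksen→Section 10am 93 points) loses 21.
Checked against all permutations: 344 points is optimal.

Maximum total: 344 points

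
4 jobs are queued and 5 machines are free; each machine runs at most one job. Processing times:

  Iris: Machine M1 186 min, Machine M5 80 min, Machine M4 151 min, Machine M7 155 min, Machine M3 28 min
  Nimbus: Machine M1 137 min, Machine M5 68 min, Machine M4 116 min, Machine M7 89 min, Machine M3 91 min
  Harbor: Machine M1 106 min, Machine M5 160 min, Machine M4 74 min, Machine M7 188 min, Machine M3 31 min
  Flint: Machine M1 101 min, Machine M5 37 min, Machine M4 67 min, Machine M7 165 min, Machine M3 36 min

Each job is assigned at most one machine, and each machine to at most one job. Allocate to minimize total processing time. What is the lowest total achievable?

Optimal: Iris→Machine M3 (28 min), Nimbus→Machine M7 (89 min), Harbor→Machine M4 (74 min), Flint→Machine M5 (37 min) — total 28+89+74+37 = 228 min.
Next-best assignment: Iris→Machine M3, Nimbus→Machine M7, Harbor→Machine M1, Flint→Machine M5 = 260 min.
Checked against all permutations: 228 min is optimal.

Min total: 228 min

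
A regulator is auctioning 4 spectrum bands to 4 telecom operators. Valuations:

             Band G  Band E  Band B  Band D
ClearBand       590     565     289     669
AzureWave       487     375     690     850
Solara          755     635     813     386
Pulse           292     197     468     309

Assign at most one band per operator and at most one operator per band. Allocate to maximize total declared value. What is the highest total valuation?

This is a one-to-one assignment (maximum-weight bipartite matching).
Optimal: ClearBand→Band E ($565M), AzureWave→Band D ($850M), Solara→Band G ($755M), Pulse→Band B ($468M) — total 565+850+755+468 = $2638M.
Column-greedy (each band in turn goes to its best remaining operator) gives $2319M, worse by 319.
Next-best assignment: ClearBand→Band G, AzureWave→Band D, Solara→Band E, Pulse→Band B = $2543M.
Every other assignment is strictly worse.

Max total: $2638M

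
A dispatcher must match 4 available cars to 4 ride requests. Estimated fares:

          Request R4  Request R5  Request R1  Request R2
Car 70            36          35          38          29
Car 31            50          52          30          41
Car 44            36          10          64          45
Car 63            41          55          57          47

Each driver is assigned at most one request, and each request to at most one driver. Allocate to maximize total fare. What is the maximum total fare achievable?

Optimal: Car 70→Request R4 ($36), Car 31→Request R5 ($52), Car 44→Request R1 ($64), Car 63→Request R2 ($47) — total 36+52+64+47 = $199.
Next-best assignment: Car 70→Request R2, Car 31→Request R4, Car 44→Request R1, Car 63→Request R5 = $198.
Checked against all permutations: $199 is optimal.

Max total: $199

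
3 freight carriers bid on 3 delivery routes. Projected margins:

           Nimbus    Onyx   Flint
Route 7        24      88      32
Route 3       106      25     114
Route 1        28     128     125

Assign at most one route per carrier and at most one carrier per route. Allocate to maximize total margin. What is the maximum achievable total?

This is a one-to-one assignment (maximum-weight bipartite matching).
Optimal: Nimbus→Route 3 ($106k), Onyx→Route 7 ($88k), Flint→Route 1 ($125k) — total 106+88+125 = $319k.
Column-greedy (each route in turn goes to its best remaining carrier) gives $230k, worse by 89.
Next-best assignment: Nimbus→Route 7, Onyx→Route 1, Flint→Route 3 = $266k.

Maximum total: $319k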